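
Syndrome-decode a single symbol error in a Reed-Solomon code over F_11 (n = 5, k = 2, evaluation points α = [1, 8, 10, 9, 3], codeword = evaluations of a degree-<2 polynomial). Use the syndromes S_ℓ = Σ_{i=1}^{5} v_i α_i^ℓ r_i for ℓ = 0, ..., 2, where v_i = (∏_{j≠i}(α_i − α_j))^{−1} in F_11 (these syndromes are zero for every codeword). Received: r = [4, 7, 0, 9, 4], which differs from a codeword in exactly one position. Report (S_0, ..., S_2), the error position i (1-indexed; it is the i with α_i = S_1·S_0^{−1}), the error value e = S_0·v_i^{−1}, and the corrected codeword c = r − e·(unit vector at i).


S = (2, 6, 7), error at position 5, error magnitude e = 7, c = [4, 7, 0, 9, 8].

Step 1: column multipliers v_i = (∏_{j≠i}(α_i − α_j))^{−1} mod 11.
  i = 1 (α = 1): (1−8)(1−10)(1−9)(1−3) = (−7)·(−9)·(−8)·(−2) = 1008 ≡ 7, so v_1 = 7^{−1} = 8 (mod 11).
  i = 2 (α = 8): (8−1)(8−10)(8−9)(8−3) = 7·(−2)·(−1)·5 = 70 ≡ 4, so v_2 = 4^{−1} = 3 (mod 11).
  i = 3 (α = 10): (10−1)(10−8)(10−9)(10−3) = 9·2·1·7 = 126 ≡ 5, so v_3 = 5^{−1} = 9 (mod 11).
  i = 4 (α = 9): (9−1)(9−8)(9−10)(9−3) = 8·1·(−1)·6 = −48 ≡ 7, so v_4 = 7^{−1} = 8 (mod 11).
  i = 5 (α = 3): (3−1)(3−8)(3−10)(3−9) = 2·(−5)·(−7)·(−6) = −420 ≡ 9, so v_5 = 9^{−1} = 5 (mod 11).
  v = [8, 3, 9, 8, 5].
Step 2: syndromes of r = [4, 7, 0, 9, 4] (all sums mod 11).
  S_0 = Σ v_i r_i = 8·4 + 3·7 + 9·0 + 8·9 + 5·4 = 145 ≡ 2.
  S_1 = Σ v_i α_i r_i = 8·1·4 + 3·8·7 + 9·10·0 + 8·9·9 + 5·3·4 = 908 ≡ 6.
  α_i^2 mod 11 = [1, 9, 1, 4, 9].
  S_2 = Σ v_i α_i^2 r_i = 8·1·4 + 3·9·7 + 9·1·0 + 8·4·9 + 5·9·4 = 689 ≡ 7.
  S = (2, 6, 7) ≠ 0, so r is not a codeword (an error is present).
Step 3: locate the error. For a single error e at position i, S_ℓ = v_i·e·α_i^ℓ, so α_err = S_1/S_0.
  S_0^{−1} = 2^{−1} = 6 (mod 11), so α_err = 6·6 = 36 ≡ 3 = α_5. Error position i = 5.
  Consistency check: S_2/S_1 = 7·2 = 14 ≡ 3 = α_err ✓ (single-error assumption holds).
Step 4: error magnitude e = S_0/v_5 = S_0·∏_{j≠5}(α_5 − α_j) = 2·9 = 18 ≡ 7 (mod 11).
Step 5: correct position 5: c_5 = r_5 − e = 4 − 7 ≡ 8 (mod 11). Hence c = [4, 7, 0, 9, 8].
  Check: interpolating c through the α_i gives m(x) = 2 + 2·x (degree < 2) with m(α_i) = c_i for every i, so c is indeed a codeword.


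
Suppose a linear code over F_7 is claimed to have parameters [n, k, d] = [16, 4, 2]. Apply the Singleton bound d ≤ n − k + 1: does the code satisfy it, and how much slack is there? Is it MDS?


Singleton RHS = n − k + 1 = 13, slack = 11, bound satisfied, not MDS.

Singleton bound: d ≤ n − k + 1.
Here n = 16, k = 4, so n − k + 1 = 13.
Given d = 2, check d ≤ 13: YES.
Slack = (n − k + 1) − d = 11.
The code is NOT MDS (slack = 11 > 0).
Description: the claimed parameters are [16, 4, 2]_7; such a code would be non-MDS.


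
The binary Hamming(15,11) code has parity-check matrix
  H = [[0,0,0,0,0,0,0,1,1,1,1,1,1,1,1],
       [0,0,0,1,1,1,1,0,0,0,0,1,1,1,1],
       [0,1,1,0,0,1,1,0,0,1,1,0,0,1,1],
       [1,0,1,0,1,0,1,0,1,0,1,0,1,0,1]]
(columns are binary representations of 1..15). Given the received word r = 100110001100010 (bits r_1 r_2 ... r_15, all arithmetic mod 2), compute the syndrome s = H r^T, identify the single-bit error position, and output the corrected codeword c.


s = (1, 1, 0, 1)^T, error position = 13, corrected codeword c = 100110001100110

Compute s = H r^T mod 2 one row at a time:
  s_1 = 0 + 1 + 1 + 0 + 0 + 0 + 1 + 0 = 3 ≡ 1 (mod 2).
  s_2 = 1 + 1 + 0 + 0 + 0 + 0 + 1 + 0 = 3 ≡ 1 (mod 2).
  s_3 = 0 + 0 + 0 + 0 + 1 + 0 + 1 + 0 = 2 ≡ 0 (mod 2).
  s_4 = 1 + 0 + 1 + 0 + 1 + 0 + 0 + 0 = 3 ≡ 1 (mod 2).
s = (1, 1, 0, 1)^T — this equals column 13 of H (binary 1101), so error is at position 13.
Correct: flip bit 13 of r = 100110001100010 to get c = 100110001100110.


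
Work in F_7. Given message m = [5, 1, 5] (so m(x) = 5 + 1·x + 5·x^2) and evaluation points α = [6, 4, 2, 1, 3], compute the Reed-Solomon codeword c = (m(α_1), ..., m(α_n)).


c = [2, 5, 6, 4, 4]

Message polynomial: m(x) = 5 + 1·x + 5·x^2 (mod 7).
For each evaluation point α_i, compute m(α_i) mod 7:
  α_1 = 6: Horner steps 5 → 3 → 2, so m(6) = 2.
  α_2 = 4: Horner steps 5 → 0 → 5, so m(4) = 5.
  α_3 = 2: Horner steps 5 → 4 → 6, so m(2) = 6.
  α_4 = 1: Horner steps 5 → 6 → 4, so m(1) = 4.
  α_5 = 3: Horner steps 5 → 2 → 4, so m(3) = 4.
Codeword c = [2, 5, 6, 4, 4] ∈ F_7^5.


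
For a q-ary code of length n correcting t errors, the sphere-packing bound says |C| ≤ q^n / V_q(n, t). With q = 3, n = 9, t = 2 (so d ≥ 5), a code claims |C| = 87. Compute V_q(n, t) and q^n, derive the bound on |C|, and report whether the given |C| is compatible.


V_q(n, t) = 163, q^n = 19683, Hamming bound = 120, |C| = 87 ≤ bound (satisfied).

Step 1: Compute V_q(n, t) = Σ_{j=0}^2 C(n, j) (q−1)^j.
  j = 0: C(9,0)·(2)^0 = 1·1 = 1.
  j = 1: C(9,1)·(2)^1 = 9·2 = 18.
  j = 2: C(9,2)·(2)^2 = 36·4 = 144.
  V_q(n, t) = 1 + 18 + 144 = 163.
Step 2: q^n = 3^9 = 19683.
Step 3: Hamming bound ⌊q^n / V_q(n,t)⌋ = ⌊19683/163⌋ = 120.
Step 4: Compare |C| = 87 to 120: satisfied.
The claimed |C| lies below the Hamming bound.


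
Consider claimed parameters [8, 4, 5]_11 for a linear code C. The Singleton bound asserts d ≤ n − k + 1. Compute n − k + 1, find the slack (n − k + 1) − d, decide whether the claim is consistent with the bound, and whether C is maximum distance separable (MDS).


Singleton RHS = n − k + 1 = 5, slack = 0, bound satisfied, MDS.

Singleton bound: d ≤ n − k + 1.
Here n = 8, k = 4, so n − k + 1 = 5.
Given d = 5, check d ≤ 5: YES.
Slack = (n − k + 1) − d = 0.
The code is MDS (slack = 0).
Description: the claimed parameters are [8, 4, 5]_11; such a code would be MDS (meets Singleton bound).


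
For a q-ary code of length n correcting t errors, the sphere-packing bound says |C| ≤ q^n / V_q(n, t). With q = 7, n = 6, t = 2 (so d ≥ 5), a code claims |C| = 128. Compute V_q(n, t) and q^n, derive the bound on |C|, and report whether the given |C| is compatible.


V_q(n, t) = 577, q^n = 117649, Hamming bound = 203, |C| = 128 ≤ bound (satisfied).

Step 1: Compute V_q(n, t) = Σ_{j=0}^2 C(n, j) (q−1)^j.
  j = 0: C(6,0)·(6)^0 = 1·1 = 1.
  j = 1: C(6,1)·(6)^1 = 6·6 = 36.
  j = 2: C(6,2)·(6)^2 = 15·36 = 540.
  V_q(n, t) = 1 + 36 + 540 = 577.
Step 2: q^n = 7^6 = 117649.
Step 3: Hamming bound ⌊q^n / V_q(n,t)⌋ = ⌊117649/577⌋ = 203.
Step 4: Compare |C| = 128 to 203: satisfied.
The claimed |C| lies below the Hamming bound.


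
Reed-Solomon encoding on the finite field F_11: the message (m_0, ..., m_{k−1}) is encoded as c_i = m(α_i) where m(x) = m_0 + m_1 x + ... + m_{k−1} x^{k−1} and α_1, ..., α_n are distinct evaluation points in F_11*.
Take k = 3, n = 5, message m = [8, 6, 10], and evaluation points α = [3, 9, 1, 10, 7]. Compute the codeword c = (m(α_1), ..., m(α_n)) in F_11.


c = [6, 3, 2, 1, 1]

Message polynomial: m(x) = 8 + 6·x + 10·x^2 (mod 11).
For each evaluation point α_i, compute m(α_i) mod 11:
  α_1 = 3: Horner steps 10 → 3 → 6, so m(3) = 6.
  α_2 = 9: Horner steps 10 → 8 → 3, so m(9) = 3.
  α_3 = 1: Horner steps 10 → 5 → 2, so m(1) = 2.
  α_4 = 10: Horner steps 10 → 7 → 1, so m(10) = 1.
  α_5 = 7: Horner steps 10 → 10 → 1, so m(7) = 1.
Codeword c = [6, 3, 2, 1, 1] ∈ F_11^5.


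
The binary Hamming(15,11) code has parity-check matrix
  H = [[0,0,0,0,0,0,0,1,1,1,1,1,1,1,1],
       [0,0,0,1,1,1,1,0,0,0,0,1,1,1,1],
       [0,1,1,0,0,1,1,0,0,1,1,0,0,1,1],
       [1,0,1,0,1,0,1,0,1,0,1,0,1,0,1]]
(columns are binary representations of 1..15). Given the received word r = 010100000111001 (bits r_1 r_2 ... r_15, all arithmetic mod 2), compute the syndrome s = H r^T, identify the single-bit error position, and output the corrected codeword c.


s = (0, 1, 0, 0)^T, error position = 4, corrected codeword c = 010000000111001

Compute s = H r^T mod 2 one row at a time:
  s_1 = 0 + 0 + 1 + 1 + 1 + 0 + 0 + 1 = 4 ≡ 0 (mod 2).
  s_2 = 1 + 0 + 0 + 0 + 1 + 0 + 0 + 1 = 3 ≡ 1 (mod 2).
  s_3 = 1 + 0 + 0 + 0 + 1 + 1 + 0 + 1 = 4 ≡ 0 (mod 2).
  s_4 = 0 + 0 + 0 + 0 + 0 + 1 + 0 + 1 = 2 ≡ 0 (mod 2).
s = (0, 1, 0, 0)^T — this equals column 4 of H (binary 0100), so error is at position 4.
Correct: flip bit 4 of r = 010100000111001 to get c = 010000000111001.


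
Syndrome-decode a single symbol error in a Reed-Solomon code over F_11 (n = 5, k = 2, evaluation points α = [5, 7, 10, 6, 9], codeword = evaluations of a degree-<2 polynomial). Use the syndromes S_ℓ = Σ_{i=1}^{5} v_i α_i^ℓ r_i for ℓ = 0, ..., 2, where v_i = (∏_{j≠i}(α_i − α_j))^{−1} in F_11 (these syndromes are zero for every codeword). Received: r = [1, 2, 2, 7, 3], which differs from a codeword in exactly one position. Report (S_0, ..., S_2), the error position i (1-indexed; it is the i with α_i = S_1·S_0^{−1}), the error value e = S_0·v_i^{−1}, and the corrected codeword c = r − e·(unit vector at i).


S = (3, 8, 3), error at position 3, error magnitude e = 4, c = [1, 2, 9, 7, 3].

Step 1: column multipliers v_i = (∏_{j≠i}(α_i − α_j))^{−1} mod 11.
  i = 1 (α = 5): (5−7)(5−10)(5−6)(5−9) = (−2)·(−5)·(−1)·(−4) = 40 ≡ 7, so v_1 = 7^{−1} = 8 (mod 11).
  i = 2 (α = 7): (7−5)(7−10)(7−6)(7−9) = 2·(−3)·1·(−2) = 12 ≡ 1, so v_2 = 1^{−1} = 1 (mod 11).
  i = 3 (α = 10): (10−5)(10−7)(10−6)(10−9) = 5·3·4·1 = 60 ≡ 5, so v_3 = 5^{−1} = 9 (mod 11).
  i = 4 (α = 6): (6−5)(6−7)(6−10)(6−9) = 1·(−1)·(−4)·(−3) = −12 ≡ 10, so v_4 = 10^{−1} = 10 (mod 11).
  i = 5 (α = 9): (9−5)(9−7)(9−10)(9−6) = 4·2·(−1)·3 = −24 ≡ 9, so v_5 = 9^{−1} = 5 (mod 11).
  v = [8, 1, 9, 10, 5].
Step 2: syndromes of r = [1, 2, 2, 7, 3] (all sums mod 11).
  S_0 = Σ v_i r_i = 8·1 + 1·2 + 9·2 + 10·7 + 5·3 = 113 ≡ 3.
  S_1 = Σ v_i α_i r_i = 8·5·1 + 1·7·2 + 9·10·2 + 10·6·7 + 5·9·3 = 789 ≡ 8.
  α_i^2 mod 11 = [3, 5, 1, 3, 4].
  S_2 = Σ v_i α_i^2 r_i = 8·3·1 + 1·5·2 + 9·1·2 + 10·3·7 + 5·4·3 = 322 ≡ 3.
  S = (3, 8, 3) ≠ 0, so r is not a codeword (an error is present).
Step 3: locate the error. For a single error e at position i, S_ℓ = v_i·e·α_i^ℓ, so α_err = S_1/S_0.
  S_0^{−1} = 3^{−1} = 4 (mod 11), so α_err = 8·4 = 32 ≡ 10 = α_3. Error position i = 3.
  Consistency check: S_2/S_1 = 3·7 = 21 ≡ 10 = α_err ✓ (single-error assumption holds).
Step 4: error magnitude e = S_0/v_3 = S_0·∏_{j≠3}(α_3 − α_j) = 3·5 = 15 ≡ 4 (mod 11).
Step 5: correct position 3: c_3 = r_3 − e = 2 − 4 ≡ 9 (mod 11). Hence c = [1, 2, 9, 7, 3].
  Check: interpolating c through the α_i gives m(x) = 4 + 6·x (degree < 2) with m(α_i) = c_i for every i, so c is indeed a codeword.


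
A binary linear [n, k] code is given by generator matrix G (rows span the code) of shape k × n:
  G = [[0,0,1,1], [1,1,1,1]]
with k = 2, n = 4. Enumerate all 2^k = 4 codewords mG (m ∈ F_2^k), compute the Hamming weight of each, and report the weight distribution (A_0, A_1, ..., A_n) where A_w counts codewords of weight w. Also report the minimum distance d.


Weight distribution: A_0 = 1, A_2 = 2, A_4 = 1. Minimum distance d = 2.

Enumerate all 2^2 = 4 messages m ∈ F_2^2.
For each, compute codeword c = mG in F_2^4, then tally its weight.
  m = 00 → c = 0000, weight = 0.
  m = 10 → c = 0011, weight = 2.
  m = 01 → c = 1111, weight = 4.
  m = 11 → c = 1100, weight = 2.
Tally weights:
  weight 0: 1 codewords.
  weight 2: 2 codewords.
  weight 4: 1 codewords.
Minimum distance d = smallest w > 0 with A_w > 0 = 2.
Sanity: Σ A_w = 4 = 2^2 = 4 ✓.


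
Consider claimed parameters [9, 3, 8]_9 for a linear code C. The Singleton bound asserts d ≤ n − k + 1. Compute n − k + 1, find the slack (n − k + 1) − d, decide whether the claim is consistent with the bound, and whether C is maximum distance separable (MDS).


Singleton RHS = n − k + 1 = 7, slack = -1, bound violated (no such code; not MDS).

Singleton bound: d ≤ n − k + 1.
Here n = 9, k = 3, so n − k + 1 = 7.
Given d = 8, check d ≤ 7: NO.
Slack = (n − k + 1) − d = -1.
The slack is negative: d = 8 exceeds n − k + 1 = 7 by 1, so the Singleton bound is violated and no linear [9, 3, 8]_9 code can exist. In particular it is not MDS (MDS requires d = n − k + 1 exactly).
Description: the claimed parameters are [9, 3, 8]_9; such a code would be impossible (violates the Singleton bound).


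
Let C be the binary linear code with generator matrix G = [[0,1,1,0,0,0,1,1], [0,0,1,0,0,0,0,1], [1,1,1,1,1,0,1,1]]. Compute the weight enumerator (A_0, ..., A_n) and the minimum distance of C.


Weight distribution: A_0 = 1, A_2 = 2, A_3 = 1, A_4 = 1, A_5 = 2, A_7 = 1. Minimum distance d = 2.

Enumerate all 2^3 = 8 messages m ∈ F_2^3.
For each, compute codeword c = mG in F_2^8, then tally its weight.
  m = 000 → c = 00000000, weight = 0.
  m = 100 → c = 01100011, weight = 4.
  m = 010 → c = 00100001, weight = 2.
  m = 110 → c = 01000010, weight = 2.
  m = 001 → c = 11111011, weight = 7.
  m = 101 → c = 10011000, weight = 3.
  m = 011 → c = 11011010, weight = 5.
  m = 111 → c = 10111001, weight = 5.
Tally weights:
  weight 0: 1 codewords.
  weight 2: 2 codewords.
  weight 3: 1 codewords.
  weight 4: 1 codewords.
  weight 5: 2 codewords.
  weight 7: 1 codewords.
Minimum distance d = smallest w > 0 with A_w > 0 = 2.
Sanity: Σ A_w = 8 = 2^3 = 8 ✓.


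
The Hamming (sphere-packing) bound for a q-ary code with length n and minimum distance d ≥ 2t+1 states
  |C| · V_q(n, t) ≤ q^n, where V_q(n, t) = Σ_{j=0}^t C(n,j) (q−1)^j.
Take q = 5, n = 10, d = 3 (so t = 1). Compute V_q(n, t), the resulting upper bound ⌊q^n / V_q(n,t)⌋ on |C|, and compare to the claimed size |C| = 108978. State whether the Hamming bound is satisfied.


V_q(n, t) = 41, q^n = 9765625, Hamming bound = 238185, |C| = 108978 ≤ bound (satisfied).

Step 1: Compute V_q(n, t) = Σ_{j=0}^1 C(n, j) (q−1)^j.
  j = 0: C(10,0)·(4)^0 = 1·1 = 1.
  j = 1: C(10,1)·(4)^1 = 10·4 = 40.
  V_q(n, t) = 1 + 40 = 41.
Step 2: q^n = 5^10 = 9765625.
Step 3: Hamming bound ⌊q^n / V_q(n,t)⌋ = ⌊9765625/41⌋ = 238185.
Step 4: Compare |C| = 108978 to 238185: satisfied.
The claimed |C| lies below the Hamming bound.


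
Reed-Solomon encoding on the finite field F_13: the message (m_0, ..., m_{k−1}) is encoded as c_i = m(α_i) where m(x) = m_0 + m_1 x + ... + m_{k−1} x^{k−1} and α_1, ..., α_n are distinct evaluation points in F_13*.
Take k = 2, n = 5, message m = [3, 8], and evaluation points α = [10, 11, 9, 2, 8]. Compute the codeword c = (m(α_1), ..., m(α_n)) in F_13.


c = [5, 0, 10, 6, 2]

Message polynomial: m(x) = 3 + 8·x (mod 13).
For each evaluation point α_i, compute m(α_i) mod 13:
  α_1 = 10: Horner steps 8 → 5, so m(10) = 5.
  α_2 = 11: Horner steps 8 → 0, so m(11) = 0.
  α_3 = 9: Horner steps 8 → 10, so m(9) = 10.
  α_4 = 2: Horner steps 8 → 6, so m(2) = 6.
  α_5 = 8: Horner steps 8 → 2, so m(8) = 2.
Codeword c = [5, 0, 10, 6, 2] ∈ F_13^5.


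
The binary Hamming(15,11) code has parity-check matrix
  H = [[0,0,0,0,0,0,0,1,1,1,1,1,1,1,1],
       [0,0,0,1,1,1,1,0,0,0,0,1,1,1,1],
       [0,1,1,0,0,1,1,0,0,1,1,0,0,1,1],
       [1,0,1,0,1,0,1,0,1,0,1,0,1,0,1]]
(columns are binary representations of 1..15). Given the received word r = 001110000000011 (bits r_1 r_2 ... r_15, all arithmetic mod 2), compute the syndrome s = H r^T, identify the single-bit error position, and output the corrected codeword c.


s = (0, 0, 1, 1)^T, error position = 3, corrected codeword c = 000110000000011

Compute s = H r^T mod 2 one row at a time:
  s_1 = 0 + 0 + 0 + 0 + 0 + 0 + 1 + 1 = 2 ≡ 0 (mod 2).
  s_2 = 1 + 1 + 0 + 0 + 0 + 0 + 1 + 1 = 4 ≡ 0 (mod 2).
  s_3 = 0 + 1 + 0 + 0 + 0 + 0 + 1 + 1 = 3 ≡ 1 (mod 2).
  s_4 = 0 + 1 + 1 + 0 + 0 + 0 + 0 + 1 = 3 ≡ 1 (mod 2).
s = (0, 0, 1, 1)^T — this equals column 3 of H (binary 0011), so error is at position 3.
Correct: flip bit 3 of r = 001110000000011 to get c = 000110000000011.


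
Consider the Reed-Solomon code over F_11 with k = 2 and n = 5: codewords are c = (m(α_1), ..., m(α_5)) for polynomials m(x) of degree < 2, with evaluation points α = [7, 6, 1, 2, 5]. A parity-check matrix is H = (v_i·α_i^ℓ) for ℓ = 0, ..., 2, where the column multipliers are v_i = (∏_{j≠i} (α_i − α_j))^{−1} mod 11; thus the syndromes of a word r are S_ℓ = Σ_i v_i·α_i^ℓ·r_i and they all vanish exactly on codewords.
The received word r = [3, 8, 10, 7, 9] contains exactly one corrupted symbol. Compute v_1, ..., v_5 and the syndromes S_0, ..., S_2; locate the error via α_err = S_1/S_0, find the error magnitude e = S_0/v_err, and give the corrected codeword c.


S = (1, 6, 3), error at position 2, error magnitude e = 2, c = [3, 6, 10, 7, 9].

Step 1: column multipliers v_i = (∏_{j≠i}(α_i − α_j))^{−1} mod 11.
  i = 1 (α = 7): (7−6)(7−1)(7−2)(7−5) = 1·6·5·2 = 60 ≡ 5, so v_1 = 5^{−1} = 9 (mod 11).
  i = 2 (α = 6): (6−7)(6−1)(6−2)(6−5) = (−1)·5·4·1 = −20 ≡ 2, so v_2 = 2^{−1} = 6 (mod 11).
  i = 3 (α = 1): (1−7)(1−6)(1−2)(1−5) = (−6)·(−5)·(−1)·(−4) = 120 ≡ 10, so v_3 = 10^{−1} = 10 (mod 11).
  i = 4 (α = 2): (2−7)(2−6)(2−1)(2−5) = (−5)·(−4)·1·(−3) = −60 ≡ 6, so v_4 = 6^{−1} = 2 (mod 11).
  i = 5 (α = 5): (5−7)(5−6)(5−1)(5−2) = (−2)·(−1)·4·3 = 24 ≡ 2, so v_5 = 2^{−1} = 6 (mod 11).
  v = [9, 6, 10, 2, 6].
Step 2: syndromes of r = [3, 8, 10, 7, 9] (all sums mod 11).
  S_0 = Σ v_i r_i = 9·3 + 6·8 + 10·10 + 2·7 + 6·9 = 243 ≡ 1.
  S_1 = Σ v_i α_i r_i = 9·7·3 + 6·6·8 + 10·1·10 + 2·2·7 + 6·5·9 = 875 ≡ 6.
  α_i^2 mod 11 = [5, 3, 1, 4, 3].
  S_2 = Σ v_i α_i^2 r_i = 9·5·3 + 6·3·8 + 10·1·10 + 2·4·7 + 6·3·9 = 597 ≡ 3.
  S = (1, 6, 3) ≠ 0, so r is not a codeword (an error is present).
Step 3: locate the error. For a single error e at position i, S_ℓ = v_i·e·α_i^ℓ, so α_err = S_1/S_0.
  S_0^{−1} = 1^{−1} = 1 (mod 11), so α_err = 6·1 = 6 ≡ 6 = α_2. Error position i = 2.
  Consistency check: S_2/S_1 = 3·2 = 6 ≡ 6 = α_err ✓ (single-error assumption holds).
Step 4: error magnitude e = S_0/v_2 = S_0·∏_{j≠2}(α_2 − α_j) = 1·2 = 2 ≡ 2 (mod 11).
Step 5: correct position 2: c_2 = r_2 − e = 8 − 2 ≡ 6 (mod 11). Hence c = [3, 6, 10, 7, 9].
  Check: interpolating c through the α_i gives m(x) = 2 + 8·x (degree < 2) with m(α_i) = c_i for every i, so c is indeed a codeword.


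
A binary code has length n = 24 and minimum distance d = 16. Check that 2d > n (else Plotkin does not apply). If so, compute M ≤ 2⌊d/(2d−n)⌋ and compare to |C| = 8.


Plotkin bound M ≤ 4; given |C| = 8 > bound (violated).

Check applicability: 2d = 32, n = 24.
2d − n = 8 > 0, so Plotkin applies.
Compute d/(2d−n) = 16/8 ≈ 2.0000.
⌊d/(2d−n)⌋ = 2.
Plotkin bound: M ≤ 2·2 = 4.
Given |C| = 8, check: VIOLATED.
This |C| is above the Plotkin bound, so no binary code with n = 24, d = 16 and 8 codewords exists.


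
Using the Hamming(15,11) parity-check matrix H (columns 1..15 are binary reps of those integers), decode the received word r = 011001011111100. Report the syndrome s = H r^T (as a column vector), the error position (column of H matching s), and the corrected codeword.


s = (0, 1, 1, 0)^T, error position = 6, corrected codeword c = 011000011111100

Compute s = H r^T mod 2 one row at a time:
  s_1 = 1 + 1 + 1 + 1 + 1 + 1 + 0 + 0 = 6 ≡ 0 (mod 2).
  s_2 = 0 + 0 + 1 + 0 + 1 + 1 + 0 + 0 = 3 ≡ 1 (mod 2).
  s_3 = 1 + 1 + 1 + 0 + 1 + 1 + 0 + 0 = 5 ≡ 1 (mod 2).
  s_4 = 0 + 1 + 0 + 0 + 1 + 1 + 1 + 0 = 4 ≡ 0 (mod 2).
s = (0, 1, 1, 0)^T — this equals column 6 of H (binary 0110), so error is at position 6.
Correct: flip bit 6 of r = 011001011111100 to get c = 011000011111100.


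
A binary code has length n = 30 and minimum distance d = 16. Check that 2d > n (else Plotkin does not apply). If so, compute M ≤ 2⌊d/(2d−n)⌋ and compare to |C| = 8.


Plotkin bound M ≤ 16; given |C| = 8 ≤ bound (satisfied).

Check applicability: 2d = 32, n = 30.
2d − n = 2 > 0, so Plotkin applies.
Compute d/(2d−n) = 16/2 ≈ 8.0000.
⌊d/(2d−n)⌋ = 8.
Plotkin bound: M ≤ 2·8 = 16.
Given |C| = 8, check: satisfied.
This |C| is below the Plotkin bound.


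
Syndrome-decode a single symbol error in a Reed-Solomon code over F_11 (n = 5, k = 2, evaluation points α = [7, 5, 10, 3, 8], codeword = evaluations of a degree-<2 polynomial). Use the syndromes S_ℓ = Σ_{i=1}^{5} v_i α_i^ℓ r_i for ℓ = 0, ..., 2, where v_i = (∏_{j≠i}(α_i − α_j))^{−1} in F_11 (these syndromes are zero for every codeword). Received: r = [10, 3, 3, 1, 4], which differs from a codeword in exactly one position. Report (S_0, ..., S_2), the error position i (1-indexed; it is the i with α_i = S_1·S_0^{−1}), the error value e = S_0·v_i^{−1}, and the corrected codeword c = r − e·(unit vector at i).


S = (6, 8, 7), error at position 2, error magnitude e = 3, c = [10, 0, 3, 1, 4].

Step 1: column multipliers v_i = (∏_{j≠i}(α_i − α_j))^{−1} mod 11.
  i = 1 (α = 7): (7−5)(7−10)(7−3)(7−8) = 2·(−3)·4·(−1) = 24 ≡ 2, so v_1 = 2^{−1} = 6 (mod 11).
  i = 2 (α = 5): (5−7)(5−10)(5−3)(5−8) = (−2)·(−5)·2·(−3) = −60 ≡ 6, so v_2 = 6^{−1} = 2 (mod 11).
  i = 3 (α = 10): (10−7)(10−5)(10−3)(10−8) = 3·5·7·2 = 210 ≡ 1, so v_3 = 1^{−1} = 1 (mod 11).
  i = 4 (α = 3): (3−7)(3−5)(3−10)(3−8) = (−4)·(−2)·(−7)·(−5) = 280 ≡ 5, so v_4 = 5^{−1} = 9 (mod 11).
  i = 5 (α = 8): (8−7)(8−5)(8−10)(8−3) = 1·3·(−2)·5 = −30 ≡ 3, so v_5 = 3^{−1} = 4 (mod 11).
  v = [6, 2, 1, 9, 4].
Step 2: syndromes of r = [10, 3, 3, 1, 4] (all sums mod 11).
  S_0 = Σ v_i r_i = 6·10 + 2·3 + 1·3 + 9·1 + 4·4 = 94 ≡ 6.
  S_1 = Σ v_i α_i r_i = 6·7·10 + 2·5·3 + 1·10·3 + 9·3·1 + 4·8·4 = 635 ≡ 8.
  α_i^2 mod 11 = [5, 3, 1, 9, 9].
  S_2 = Σ v_i α_i^2 r_i = 6·5·10 + 2·3·3 + 1·1·3 + 9·9·1 + 4·9·4 = 546 ≡ 7.
  S = (6, 8, 7) ≠ 0, so r is not a codeword (an error is present).
Step 3: locate the error. For a single error e at position i, S_ℓ = v_i·e·α_i^ℓ, so α_err = S_1/S_0.
  S_0^{−1} = 6^{−1} = 2 (mod 11), so α_err = 8·2 = 16 ≡ 5 = α_2. Error position i = 2.
  Consistency check: S_2/S_1 = 7·7 = 49 ≡ 5 = α_err ✓ (single-error assumption holds).
Step 4: error magnitude e = S_0/v_2 = S_0·∏_{j≠2}(α_2 − α_j) = 6·6 = 36 ≡ 3 (mod 11).
Step 5: correct position 2: c_2 = r_2 − e = 3 − 3 ≡ 0 (mod 11). Hence c = [10, 0, 3, 1, 4].
  Check: interpolating c through the α_i gives m(x) = 8 + 5·x (degree < 2) with m(α_i) = c_i for every i, so c is indeed a codeword.


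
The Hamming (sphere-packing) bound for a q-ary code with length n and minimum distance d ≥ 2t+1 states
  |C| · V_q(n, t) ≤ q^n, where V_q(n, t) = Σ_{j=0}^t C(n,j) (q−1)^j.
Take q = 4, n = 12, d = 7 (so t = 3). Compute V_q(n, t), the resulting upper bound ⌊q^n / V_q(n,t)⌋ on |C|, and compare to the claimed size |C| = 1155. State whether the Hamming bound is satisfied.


V_q(n, t) = 6571, q^n = 16777216, Hamming bound = 2553, |C| = 1155 ≤ bound (satisfied).

Step 1: Compute V_q(n, t) = Σ_{j=0}^3 C(n, j) (q−1)^j.
  j = 0: C(12,0)·(3)^0 = 1·1 = 1.
  j = 1: C(12,1)·(3)^1 = 12·3 = 36.
  j = 2: C(12,2)·(3)^2 = 66·9 = 594.
  j = 3: C(12,3)·(3)^3 = 220·27 = 5940.
  V_q(n, t) = 1 + 36 + 594 + 5940 = 6571.
Step 2: q^n = 4^12 = 16777216.
Step 3: Hamming bound ⌊q^n / V_q(n,t)⌋ = ⌊16777216/6571⌋ = 2553.
Step 4: Compare |C| = 1155 to 2553: satisfied.
The claimed |C| lies below the Hamming bound.


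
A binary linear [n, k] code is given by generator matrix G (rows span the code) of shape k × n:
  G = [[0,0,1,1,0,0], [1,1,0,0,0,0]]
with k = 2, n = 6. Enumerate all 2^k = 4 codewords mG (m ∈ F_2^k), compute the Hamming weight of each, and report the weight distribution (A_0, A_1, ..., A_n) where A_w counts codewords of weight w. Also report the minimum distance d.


Weight distribution: A_0 = 1, A_2 = 2, A_4 = 1. Minimum distance d = 2.

Enumerate all 2^2 = 4 messages m ∈ F_2^2.
For each, compute codeword c = mG in F_2^6, then tally its weight.
  m = 00 → c = 000000, weight = 0.
  m = 10 → c = 001100, weight = 2.
  m = 01 → c = 110000, weight = 2.
  m = 11 → c = 111100, weight = 4.
Tally weights:
  weight 0: 1 codewords.
  weight 2: 2 codewords.
  weight 4: 1 codewords.
Minimum distance d = smallest w > 0 with A_w > 0 = 2.
Sanity: Σ A_w = 4 = 2^2 = 4 ✓.


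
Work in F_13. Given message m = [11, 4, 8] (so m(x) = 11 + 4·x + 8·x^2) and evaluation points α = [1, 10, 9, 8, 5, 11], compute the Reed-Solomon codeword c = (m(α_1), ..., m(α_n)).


c = [10, 6, 6, 9, 10, 9]

Message polynomial: m(x) = 11 + 4·x + 8·x^2 (mod 13).
For each evaluation point α_i, compute m(α_i) mod 13:
  α_1 = 1: Horner steps 8 → 12 → 10, so m(1) = 10.
  α_2 = 10: Horner steps 8 → 6 → 6, so m(10) = 6.
  α_3 = 9: Horner steps 8 → 11 → 6, so m(9) = 6.
  α_4 = 8: Horner steps 8 → 3 → 9, so m(8) = 9.
  α_5 = 5: Horner steps 8 → 5 → 10, so m(5) = 10.
  α_6 = 11: Horner steps 8 → 1 → 9, so m(11) = 9.
Codeword c = [10, 6, 6, 9, 10, 9] ∈ F_13^6.


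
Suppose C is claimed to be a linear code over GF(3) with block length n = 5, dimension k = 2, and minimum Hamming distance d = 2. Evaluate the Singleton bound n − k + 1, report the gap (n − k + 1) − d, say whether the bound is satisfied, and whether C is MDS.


Singleton RHS = n − k + 1 = 4, slack = 2, bound satisfied, not MDS.

Singleton bound: d ≤ n − k + 1.
Here n = 5, k = 2, so n − k + 1 = 4.
Given d = 2, check d ≤ 4: YES.
Slack = (n − k + 1) − d = 2.
The code is NOT MDS (slack = 2 > 0).
Description: the claimed parameters are [5, 2, 2]_3; such a code would be non-MDS.


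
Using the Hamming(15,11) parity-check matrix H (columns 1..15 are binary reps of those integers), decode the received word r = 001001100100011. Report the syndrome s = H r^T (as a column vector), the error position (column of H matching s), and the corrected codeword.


s = (1, 0, 0, 1)^T, error position = 9, corrected codeword c = 001001101100011

Compute s = H r^T mod 2 one row at a time:
  s_1 = 0 + 0 + 1 + 0 + 0 + 0 + 1 + 1 = 3 ≡ 1 (mod 2).
  s_2 = 0 + 0 + 1 + 1 + 0 + 0 + 1 + 1 = 4 ≡ 0 (mod 2).
  s_3 = 0 + 1 + 1 + 1 + 1 + 0 + 1 + 1 = 6 ≡ 0 (mod 2).
  s_4 = 0 + 1 + 0 + 1 + 0 + 0 + 0 + 1 = 3 ≡ 1 (mod 2).
s = (1, 0, 0, 1)^T — this equals column 9 of H (binary 1001), so error is at position 9.
Correct: flip bit 9 of r = 001001100100011 to get c = 001001101100011.


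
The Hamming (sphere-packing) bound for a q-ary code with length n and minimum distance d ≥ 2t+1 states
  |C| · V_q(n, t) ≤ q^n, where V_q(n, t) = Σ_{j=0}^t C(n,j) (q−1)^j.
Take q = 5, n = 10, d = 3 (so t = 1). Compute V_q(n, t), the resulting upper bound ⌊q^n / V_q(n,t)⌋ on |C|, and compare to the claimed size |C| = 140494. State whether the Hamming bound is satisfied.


V_q(n, t) = 41, q^n = 9765625, Hamming bound = 238185, |C| = 140494 ≤ bound (satisfied).

Step 1: Compute V_q(n, t) = Σ_{j=0}^1 C(n, j) (q−1)^j.
  j = 0: C(10,0)·(4)^0 = 1·1 = 1.
  j = 1: C(10,1)·(4)^1 = 10·4 = 40.
  V_q(n, t) = 1 + 40 = 41.
Step 2: q^n = 5^10 = 9765625.
Step 3: Hamming bound ⌊q^n / V_q(n,t)⌋ = ⌊9765625/41⌋ = 238185.
Step 4: Compare |C| = 140494 to 238185: satisfied.
The claimed |C| lies below the Hamming bound.


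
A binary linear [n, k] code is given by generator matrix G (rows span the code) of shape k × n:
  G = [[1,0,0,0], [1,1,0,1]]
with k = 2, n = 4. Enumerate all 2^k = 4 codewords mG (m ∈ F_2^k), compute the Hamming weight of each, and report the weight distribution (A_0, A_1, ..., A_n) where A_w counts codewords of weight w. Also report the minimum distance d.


Weight distribution: A_0 = 1, A_1 = 1, A_2 = 1, A_3 = 1. Minimum distance d = 1.

Enumerate all 2^2 = 4 messages m ∈ F_2^2.
For each, compute codeword c = mG in F_2^4, then tally its weight.
  m = 00 → c = 0000, weight = 0.
  m = 10 → c = 1000, weight = 1.
  m = 01 → c = 1101, weight = 3.
  m = 11 → c = 0101, weight = 2.
Tally weights:
  weight 0: 1 codewords.
  weight 1: 1 codewords.
  weight 2: 1 codewords.
  weight 3: 1 codewords.
Minimum distance d = smallest w > 0 with A_w > 0 = 1.
Sanity: Σ A_w = 4 = 2^2 = 4 ✓.


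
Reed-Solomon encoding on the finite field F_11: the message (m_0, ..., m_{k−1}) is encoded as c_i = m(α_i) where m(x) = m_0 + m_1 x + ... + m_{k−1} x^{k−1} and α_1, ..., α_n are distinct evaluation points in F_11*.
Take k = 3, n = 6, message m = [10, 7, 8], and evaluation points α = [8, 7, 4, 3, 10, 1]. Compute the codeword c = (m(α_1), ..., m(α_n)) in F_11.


c = [6, 0, 1, 4, 0, 3]

Message polynomial: m(x) = 10 + 7·x + 8·x^2 (mod 11).
For each evaluation point α_i, compute m(α_i) mod 11:
  α_1 = 8: Horner steps 8 → 5 → 6, so m(8) = 6.
  α_2 = 7: Horner steps 8 → 8 → 0, so m(7) = 0.
  α_3 = 4: Horner steps 8 → 6 → 1, so m(4) = 1.
  α_4 = 3: Horner steps 8 → 9 → 4, so m(3) = 4.
  α_5 = 10: Horner steps 8 → 10 → 0, so m(10) = 0.
  α_6 = 1: Horner steps 8 → 4 → 3, so m(1) = 3.
Codeword c = [6, 0, 1, 4, 0, 3] ∈ F_11^6.


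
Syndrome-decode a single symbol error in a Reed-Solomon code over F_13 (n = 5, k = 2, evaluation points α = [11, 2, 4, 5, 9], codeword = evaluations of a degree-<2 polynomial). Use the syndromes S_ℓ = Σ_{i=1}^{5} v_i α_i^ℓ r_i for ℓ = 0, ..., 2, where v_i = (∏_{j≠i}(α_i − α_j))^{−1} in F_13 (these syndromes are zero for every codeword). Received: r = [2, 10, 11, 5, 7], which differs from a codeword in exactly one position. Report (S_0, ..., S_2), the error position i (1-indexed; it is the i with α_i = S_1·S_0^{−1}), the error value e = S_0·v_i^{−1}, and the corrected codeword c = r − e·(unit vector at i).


S = (10, 6, 1), error at position 1, error magnitude e = 7, c = [8, 10, 11, 5, 7].

Step 1: column multipliers v_i = (∏_{j≠i}(α_i − α_j))^{−1} mod 13.
  i = 1 (α = 11): (11−2)(11−4)(11−5)(11−9) = 9·7·6·2 = 756 ≡ 2, so v_1 = 2^{−1} = 7 (mod 13).
  i = 2 (α = 2): (2−11)(2−4)(2−5)(2−9) = (−9)·(−2)·(−3)·(−7) = 378 ≡ 1, so v_2 = 1^{−1} = 1 (mod 13).
  i = 3 (α = 4): (4−11)(4−2)(4−5)(4−9) = (−7)·2·(−1)·(−5) = −70 ≡ 8, so v_3 = 8^{−1} = 5 (mod 13).
  i = 4 (α = 5): (5−11)(5−2)(5−4)(5−9) = (−6)·3·1·(−4) = 72 ≡ 7, so v_4 = 7^{−1} = 2 (mod 13).
  i = 5 (α = 9): (9−11)(9−2)(9−4)(9−5) = (−2)·7·5·4 = −280 ≡ 6, so v_5 = 6^{−1} = 11 (mod 13).
  v = [7, 1, 5, 2, 11].
Step 2: syndromes of r = [2, 10, 11, 5, 7] (all sums mod 13).
  S_0 = Σ v_i r_i = 7·2 + 1·10 + 5·11 + 2·5 + 11·7 = 166 ≡ 10.
  S_1 = Σ v_i α_i r_i = 7·11·2 + 1·2·10 + 5·4·11 + 2·5·5 + 11·9·7 = 1137 ≡ 6.
  α_i^2 mod 13 = [4, 4, 3, 12, 3].
  S_2 = Σ v_i α_i^2 r_i = 7·4·2 + 1·4·10 + 5·3·11 + 2·12·5 + 11·3·7 = 612 ≡ 1.
  S = (10, 6, 1) ≠ 0, so r is not a codeword (an error is present).
Step 3: locate the error. For a single error e at position i, S_ℓ = v_i·e·α_i^ℓ, so α_err = S_1/S_0.
  S_0^{−1} = 10^{−1} = 4 (mod 13), so α_err = 6·4 = 24 ≡ 11 = α_1. Error position i = 1.
  Consistency check: S_2/S_1 = 1·11 = 11 ≡ 11 = α_err ✓ (single-error assumption holds).
Step 4: error magnitude e = S_0/v_1 = S_0·∏_{j≠1}(α_1 − α_j) = 10·2 = 20 ≡ 7 (mod 13).
Step 5: correct position 1: c_1 = r_1 − e = 2 − 7 ≡ 8 (mod 13). Hence c = [8, 10, 11, 5, 7].
  Check: interpolating c through the α_i gives m(x) = 9 + 7·x (degree < 2) with m(α_i) = c_i for every i, so c is indeed a codeword.


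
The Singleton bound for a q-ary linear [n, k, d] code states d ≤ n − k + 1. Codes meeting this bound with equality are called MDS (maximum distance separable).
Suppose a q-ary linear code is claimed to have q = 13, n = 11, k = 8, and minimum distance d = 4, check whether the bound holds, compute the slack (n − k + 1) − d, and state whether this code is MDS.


Singleton RHS = n − k + 1 = 4, slack = 0, bound satisfied, MDS.

Singleton bound: d ≤ n − k + 1.
Here n = 11, k = 8, so n − k + 1 = 4.
Given d = 4, check d ≤ 4: YES.
Slack = (n − k + 1) − d = 0.
The code is MDS (slack = 0).
Description: the claimed parameters are [11, 8, 4]_13; such a code would be MDS (meets Singleton bound).


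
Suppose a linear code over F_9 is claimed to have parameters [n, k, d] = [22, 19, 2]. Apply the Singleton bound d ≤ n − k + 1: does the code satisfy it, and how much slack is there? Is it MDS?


Singleton RHS = n − k + 1 = 4, slack = 2, bound satisfied, not MDS.

Singleton bound: d ≤ n − k + 1.
Here n = 22, k = 19, so n − k + 1 = 4.
Given d = 2, check d ≤ 4: YES.
Slack = (n − k + 1) − d = 2.
The code is NOT MDS (slack = 2 > 0).
Description: the claimed parameters are [22, 19, 2]_9; such a code would be non-MDS.


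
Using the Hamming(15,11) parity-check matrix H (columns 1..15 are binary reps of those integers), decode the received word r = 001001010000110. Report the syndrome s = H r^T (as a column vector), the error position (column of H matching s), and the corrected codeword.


s = (1, 1, 1, 0)^T, error position = 14, corrected codeword c = 001001010000100

Compute s = H r^T mod 2 one row at a time:
  s_1 = 1 + 0 + 0 + 0 + 0 + 1 + 1 + 0 = 3 ≡ 1 (mod 2).
  s_2 = 0 + 0 + 1 + 0 + 0 + 1 + 1 + 0 = 3 ≡ 1 (mod 2).
  s_3 = 0 + 1 + 1 + 0 + 0 + 0 + 1 + 0 = 3 ≡ 1 (mod 2).
  s_4 = 0 + 1 + 0 + 0 + 0 + 0 + 1 + 0 = 2 ≡ 0 (mod 2).
s = (1, 1, 1, 0)^T — this equals column 14 of H (binary 1110), so error is at position 14.
Correct: flip bit 14 of r = 001001010000110 to get c = 001001010000100.


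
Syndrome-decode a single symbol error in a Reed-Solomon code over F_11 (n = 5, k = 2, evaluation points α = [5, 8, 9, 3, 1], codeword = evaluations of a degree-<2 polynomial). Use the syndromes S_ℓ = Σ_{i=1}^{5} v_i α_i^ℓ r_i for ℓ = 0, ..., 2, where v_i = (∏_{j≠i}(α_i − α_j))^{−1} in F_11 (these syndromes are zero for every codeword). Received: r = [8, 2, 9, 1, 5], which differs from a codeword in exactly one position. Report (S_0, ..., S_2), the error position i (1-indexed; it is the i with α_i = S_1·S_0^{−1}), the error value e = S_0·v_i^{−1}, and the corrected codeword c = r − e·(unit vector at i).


S = (4, 3, 5), error at position 3, error magnitude e = 9, c = [8, 2, 0, 1, 5].

Step 1: column multipliers v_i = (∏_{j≠i}(α_i − α_j))^{−1} mod 11.
  i = 1 (α = 5): (5−8)(5−9)(5−3)(5−1) = (−3)·(−4)·2·4 = 96 ≡ 8, so v_1 = 8^{−1} = 7 (mod 11).
  i = 2 (α = 8): (8−5)(8−9)(8−3)(8−1) = 3·(−1)·5·7 = −105 ≡ 5, so v_2 = 5^{−1} = 9 (mod 11).
  i = 3 (α = 9): (9−5)(9−8)(9−3)(9−1) = 4·1·6·8 = 192 ≡ 5, so v_3 = 5^{−1} = 9 (mod 11).
  i = 4 (α = 3): (3−5)(3−8)(3−9)(3−1) = (−2)·(−5)·(−6)·2 = −120 ≡ 1, so v_4 = 1^{−1} = 1 (mod 11).
  i = 5 (α = 1): (1−5)(1−8)(1−9)(1−3) = (−4)·(−7)·(−8)·(−2) = 448 ≡ 8, so v_5 = 8^{−1} = 7 (mod 11).
  v = [7, 9, 9, 1, 7].
Step 2: syndromes of r = [8, 2, 9, 1, 5] (all sums mod 11).
  S_0 = Σ v_i r_i = 7·8 + 9·2 + 9·9 + 1·1 + 7·5 = 191 ≡ 4.
  S_1 = Σ v_i α_i r_i = 7·5·8 + 9·8·2 + 9·9·9 + 1·3·1 + 7·1·5 = 1191 ≡ 3.
  α_i^2 mod 11 = [3, 9, 4, 9, 1].
  S_2 = Σ v_i α_i^2 r_i = 7·3·8 + 9·9·2 + 9·4·9 + 1·9·1 + 7·1·5 = 698 ≡ 5.
  S = (4, 3, 5) ≠ 0, so r is not a codeword (an error is present).
Step 3: locate the error. For a single error e at position i, S_ℓ = v_i·e·α_i^ℓ, so α_err = S_1/S_0.
  S_0^{−1} = 4^{−1} = 3 (mod 11), so α_err = 3·3 = 9 ≡ 9 = α_3. Error position i = 3.
  Consistency check: S_2/S_1 = 5·4 = 20 ≡ 9 = α_err ✓ (single-error assumption holds).
Step 4: error magnitude e = S_0/v_3 = S_0·∏_{j≠3}(α_3 − α_j) = 4·5 = 20 ≡ 9 (mod 11).
Step 5: correct position 3: c_3 = r_3 − e = 9 − 9 ≡ 0 (mod 11). Hence c = [8, 2, 0, 1, 5].
  Check: interpolating c through the α_i gives m(x) = 7 + 9·x (degree < 2) with m(α_i) = c_i for every i, so c is indeed a codeword.


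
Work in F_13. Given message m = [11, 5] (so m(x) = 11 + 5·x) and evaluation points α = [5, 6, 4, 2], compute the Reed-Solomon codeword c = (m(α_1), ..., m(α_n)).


c = [10, 2, 5, 8]

Message polynomial: m(x) = 11 + 5·x (mod 13).
For each evaluation point α_i, compute m(α_i) mod 13:
  α_1 = 5: Horner steps 5 → 10, so m(5) = 10.
  α_2 = 6: Horner steps 5 → 2, so m(6) = 2.
  α_3 = 4: Horner steps 5 → 5, so m(4) = 5.
  α_4 = 2: Horner steps 5 → 8, so m(2) = 8.
Codeword c = [10, 2, 5, 8] ∈ F_13^4.


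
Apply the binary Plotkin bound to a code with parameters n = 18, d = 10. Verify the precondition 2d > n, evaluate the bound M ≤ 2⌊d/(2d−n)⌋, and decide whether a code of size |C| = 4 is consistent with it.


Plotkin bound M ≤ 10; given |C| = 4 ≤ bound (satisfied).

Check applicability: 2d = 20, n = 18.
2d − n = 2 > 0, so Plotkin applies.
Compute d/(2d−n) = 10/2 ≈ 5.0000.
⌊d/(2d−n)⌋ = 5.
Plotkin bound: M ≤ 2·5 = 10.
Given |C| = 4, check: satisfied.
This |C| is below the Plotkin bound.


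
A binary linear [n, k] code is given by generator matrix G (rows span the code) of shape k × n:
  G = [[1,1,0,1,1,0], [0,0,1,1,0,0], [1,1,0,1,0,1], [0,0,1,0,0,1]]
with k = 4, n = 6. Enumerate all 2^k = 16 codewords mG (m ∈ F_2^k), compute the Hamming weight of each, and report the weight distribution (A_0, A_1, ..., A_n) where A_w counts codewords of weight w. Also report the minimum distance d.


Weight distribution: A_0 = 1, A_2 = 7, A_4 = 7, A_6 = 1. Minimum distance d = 2.

Enumerate all 2^4 = 16 messages m ∈ F_2^4.
For each, compute codeword c = mG in F_2^6, then tally its weight.
  m = 0000 → c = 000000, weight = 0.
  m = 1000 → c = 110110, weight = 4.
  m = 0100 → c = 001100, weight = 2.
  m = 1100 → c = 111010, weight = 4.
  m = 0010 → c = 110101, weight = 4.
  m = 1010 → c = 000011, weight = 2.
  m = 0110 → c = 111001, weight = 4.
  m = 1110 → c = 001111, weight = 4.
  m = 0001 → c = 001001, weight = 2.
  m = 1001 → c = 111111, weight = 6.
  m = 0101 → c = 000101, weight = 2.
  m = 1101 → c = 110011, weight = 4.
  m = 0011 → c = 111100, weight = 4.
  m = 1011 → c = 001010, weight = 2.
  m = 0111 → c = 110000, weight = 2.
  m = 1111 → c = 000110, weight = 2.
Tally weights:
  weight 0: 1 codewords.
  weight 2: 7 codewords.
  weight 4: 7 codewords.
  weight 6: 1 codewords.
Minimum distance d = smallest w > 0 with A_w > 0 = 2.
Sanity: Σ A_w = 16 = 2^4 = 16 ✓.


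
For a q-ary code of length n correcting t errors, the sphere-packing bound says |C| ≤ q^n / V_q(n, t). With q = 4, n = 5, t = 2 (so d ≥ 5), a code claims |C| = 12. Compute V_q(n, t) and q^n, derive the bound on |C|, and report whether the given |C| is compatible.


V_q(n, t) = 106, q^n = 1024, Hamming bound = 9, |C| = 12 > bound (violated).

Step 1: Compute V_q(n, t) = Σ_{j=0}^2 C(n, j) (q−1)^j.
  j = 0: C(5,0)·(3)^0 = 1·1 = 1.
  j = 1: C(5,1)·(3)^1 = 5·3 = 15.
  j = 2: C(5,2)·(3)^2 = 10·9 = 90.
  V_q(n, t) = 1 + 15 + 90 = 106.
Step 2: q^n = 4^5 = 1024.
Step 3: Hamming bound ⌊q^n / V_q(n,t)⌋ = ⌊1024/106⌋ = 9.
Step 4: Compare |C| = 12 to 9: violated.
The claimed |C| lies above the Hamming bound, so no 4-ary code of length 5 with d ≥ 5 can have 12 codewords.


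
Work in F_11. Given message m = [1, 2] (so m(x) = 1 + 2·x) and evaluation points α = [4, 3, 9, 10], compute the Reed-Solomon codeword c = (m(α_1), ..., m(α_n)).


c = [9, 7, 8, 10]

Message polynomial: m(x) = 1 + 2·x (mod 11).
For each evaluation point α_i, compute m(α_i) mod 11:
  α_1 = 4: Horner steps 2 → 9, so m(4) = 9.
  α_2 = 3: Horner steps 2 → 7, so m(3) = 7.
  α_3 = 9: Horner steps 2 → 8, so m(9) = 8.
  α_4 = 10: Horner steps 2 → 10, so m(10) = 10.
Codeword c = [9, 7, 8, 10] ∈ F_11^4.


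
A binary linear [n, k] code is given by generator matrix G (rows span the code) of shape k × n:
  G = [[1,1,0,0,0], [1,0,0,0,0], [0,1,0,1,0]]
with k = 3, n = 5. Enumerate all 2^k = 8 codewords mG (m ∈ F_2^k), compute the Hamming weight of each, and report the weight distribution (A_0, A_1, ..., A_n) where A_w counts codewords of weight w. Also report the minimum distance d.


Weight distribution: A_0 = 1, A_1 = 3, A_2 = 3, A_3 = 1. Minimum distance d = 1.

Enumerate all 2^3 = 8 messages m ∈ F_2^3.
For each, compute codeword c = mG in F_2^5, then tally its weight.
  m = 000 → c = 00000, weight = 0.
  m = 100 → c = 11000, weight = 2.
  m = 010 → c = 10000, weight = 1.
  m = 110 → c = 01000, weight = 1.
  m = 001 → c = 01010, weight = 2.
  m = 101 → c = 10010, weight = 2.
  m = 011 → c = 11010, weight = 3.
  m = 111 → c = 00010, weight = 1.
Tally weights:
  weight 0: 1 codewords.
  weight 1: 3 codewords.
  weight 2: 3 codewords.
  weight 3: 1 codewords.
Minimum distance d = smallest w > 0 with A_w > 0 = 1.
Sanity: Σ A_w = 8 = 2^3 = 8 ✓.
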